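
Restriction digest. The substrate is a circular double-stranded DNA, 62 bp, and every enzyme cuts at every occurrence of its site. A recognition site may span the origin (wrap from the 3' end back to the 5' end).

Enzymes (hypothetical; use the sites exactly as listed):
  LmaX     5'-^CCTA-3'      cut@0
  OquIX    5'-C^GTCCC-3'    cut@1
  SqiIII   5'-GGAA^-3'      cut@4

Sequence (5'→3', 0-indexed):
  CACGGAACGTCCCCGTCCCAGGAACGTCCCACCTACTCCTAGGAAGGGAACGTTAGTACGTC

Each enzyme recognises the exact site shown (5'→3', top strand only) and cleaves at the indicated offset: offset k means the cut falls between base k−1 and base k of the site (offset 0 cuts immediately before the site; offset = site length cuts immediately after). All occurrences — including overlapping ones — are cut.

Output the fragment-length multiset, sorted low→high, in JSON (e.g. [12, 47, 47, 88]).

[1,1,5,6,6,6,8,10,19]

Per-enzyme occurrences:
  LmaX (CCTA, off=0): starts [31, 37] → cuts [31, 37]
  OquIX (CGTCCC, off=1): starts [7, 13, 24] → cuts [8, 14, 25]
  SqiIII (GGAA, off=4): starts [3, 20, 41, 46] → cuts [7, 24, 45, 50]

All cut coordinates (distinct, sorted): [7, 8, 14, 24, 25, 31, 37, 45, 50]

Fragment lengths:
  7→8: 1 bp
  8→14: 6 bp
  14→24: 10 bp
  24→25: 1 bp
  25→31: 6 bp
  31→37: 6 bp
  37→45: 8 bp
  45→50: 5 bp
  50→7 (wrap): 62-50+7 = 19 bp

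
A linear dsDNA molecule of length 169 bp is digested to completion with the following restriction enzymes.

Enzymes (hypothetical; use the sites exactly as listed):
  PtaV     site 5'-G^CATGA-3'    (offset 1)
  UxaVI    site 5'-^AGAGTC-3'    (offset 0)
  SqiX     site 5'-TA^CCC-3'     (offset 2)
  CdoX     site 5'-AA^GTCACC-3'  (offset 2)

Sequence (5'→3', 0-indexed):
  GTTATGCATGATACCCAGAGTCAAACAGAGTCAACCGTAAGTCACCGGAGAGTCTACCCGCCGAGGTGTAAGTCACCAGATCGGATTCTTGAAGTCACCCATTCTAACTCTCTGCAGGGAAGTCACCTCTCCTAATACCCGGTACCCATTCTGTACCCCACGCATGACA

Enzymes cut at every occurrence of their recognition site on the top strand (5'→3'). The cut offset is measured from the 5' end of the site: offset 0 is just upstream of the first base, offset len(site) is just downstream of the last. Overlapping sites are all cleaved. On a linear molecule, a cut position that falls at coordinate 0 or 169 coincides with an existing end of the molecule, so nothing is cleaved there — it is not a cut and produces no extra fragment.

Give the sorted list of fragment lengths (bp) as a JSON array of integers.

Site scan:
  PtaV (GCATGA, off=1): starts [5, 161] → cuts [6, 162]
  UxaVI (AGAGTC, off=0): starts [16, 26, 48] → cuts [16, 26, 48]
  SqiX (TACCC, off=2): starts [11, 54, 135, 142, 153] → cuts [13, 56, 137, 144, 155]
  CdoX (AAGTCACC, off=2): starts [38, 69, 91, 119] → cuts [40, 71, 93, 121]

All cut coordinates (distinct, sorted): [6, 13, 16, 26, 40, 48, 56, 71, 93, 121, 137, 144, 155, 162]

Fragment lengths:
  [0,6): 6 bp
  [6,13): 7 bp
  [13,16): 3 bp
  [16,26): 10 bp
  [26,40): 14 bp
  [40,48): 8 bp
  [48,56): 8 bp
  [56,71): 15 bp
  [71,93): 22 bp
  [93,121): 28 bp
  [121,137): 16 bp
  [137,144): 7 bp
  [144,155): 11 bp
  [155,162): 7 bp
  [162,169): 7 bp

[3,6,7,7,7,7,8,8,10,11,14,15,16,22,28]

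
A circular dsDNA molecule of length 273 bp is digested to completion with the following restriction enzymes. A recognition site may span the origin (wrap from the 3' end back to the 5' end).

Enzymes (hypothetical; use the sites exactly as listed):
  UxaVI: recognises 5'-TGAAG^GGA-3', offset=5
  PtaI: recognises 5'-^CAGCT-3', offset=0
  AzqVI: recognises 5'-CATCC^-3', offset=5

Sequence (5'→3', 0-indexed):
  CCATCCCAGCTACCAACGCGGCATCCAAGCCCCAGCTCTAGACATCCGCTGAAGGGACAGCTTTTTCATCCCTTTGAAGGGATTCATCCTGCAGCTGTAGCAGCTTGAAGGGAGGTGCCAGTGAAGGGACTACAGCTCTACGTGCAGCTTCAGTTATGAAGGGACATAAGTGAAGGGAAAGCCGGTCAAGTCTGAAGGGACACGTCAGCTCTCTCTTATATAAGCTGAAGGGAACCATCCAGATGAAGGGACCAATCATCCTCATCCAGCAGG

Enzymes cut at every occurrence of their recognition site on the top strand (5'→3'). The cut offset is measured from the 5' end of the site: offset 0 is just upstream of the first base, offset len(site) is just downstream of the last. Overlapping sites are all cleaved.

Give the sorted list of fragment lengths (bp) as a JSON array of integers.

[2,3,6,6,6,7,8,8,8,9,10,10,10,12,12,13,14,14,15,16,17,20,22,25]

Per-enzyme occurrences:
  UxaVI (TGAAGGGA, off=5): starts [49, 74, 105, 121, 156, 170, 192, 225, 243] → cuts [54, 79, 110, 126, 161, 175, 197, 230, 248]
  PtaI (CAGCT, off=0): starts [6, 32, 57, 91, 100, 132, 144, 205] → cuts [6, 32, 57, 91, 100, 132, 144, 205]
  AzqVI (CATCC, off=5): starts [1, 21, 42, 66, 84, 235, 256, 262] → cuts [6, 26, 47, 71, 89, 240, 261, 267]

Pooled cuts: [6, 26, 32, 47, 54, 57, 71, 79, 89, 91, 100, 110, 126, 132, 144, 161, 175, 197, 205, 230, 240, 248, 261, 267]

Fragment lengths:
  6→26: 20 bp
  26→32: 6 bp
  32→47: 15 bp
  47→54: 7 bp
  54→57: 3 bp
  57→71: 14 bp
  71→79: 8 bp
  79→89: 10 bp
  89→91: 2 bp
  91→100: 9 bp
  100→110: 10 bp
  110→126: 16 bp
  126→132: 6 bp
  132→144: 12 bp
  144→161: 17 bp
  161→175: 14 bp
  175→197: 22 bp
  197→205: 8 bp
  205→230: 25 bp
  230→240: 10 bp
  240→248: 8 bp
  248→261: 13 bp
  261→267: 6 bp
  267→6 (wrap): 273-267+6 = 12 bp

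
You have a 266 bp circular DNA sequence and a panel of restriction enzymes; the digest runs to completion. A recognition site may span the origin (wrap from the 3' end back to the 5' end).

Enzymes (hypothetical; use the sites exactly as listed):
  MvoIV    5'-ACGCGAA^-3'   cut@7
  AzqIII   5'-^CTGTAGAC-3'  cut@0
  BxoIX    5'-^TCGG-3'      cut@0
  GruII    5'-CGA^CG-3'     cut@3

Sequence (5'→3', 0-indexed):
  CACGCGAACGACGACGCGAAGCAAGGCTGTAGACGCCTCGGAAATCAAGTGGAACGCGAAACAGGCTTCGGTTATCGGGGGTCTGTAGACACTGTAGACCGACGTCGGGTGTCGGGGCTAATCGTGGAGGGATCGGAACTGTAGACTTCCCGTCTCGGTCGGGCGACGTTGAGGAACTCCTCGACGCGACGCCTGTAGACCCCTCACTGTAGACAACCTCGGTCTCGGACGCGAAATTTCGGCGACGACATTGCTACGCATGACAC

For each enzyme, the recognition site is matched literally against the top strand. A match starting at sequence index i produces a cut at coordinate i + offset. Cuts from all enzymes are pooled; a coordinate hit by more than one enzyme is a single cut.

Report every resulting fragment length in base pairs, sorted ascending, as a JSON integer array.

Per-enzyme occurrences:
  MvoIV (ACGCGAA, off=7): starts [1, 13, 53, 228] → cuts [8, 20, 60, 235]
  AzqIII (CTGTAGAC, off=0): starts [26, 82, 91, 138, 192, 206] → cuts [26, 82, 91, 138, 192, 206]
  BxoIX (TCGG, off=0): starts [37, 67, 74, 104, 111, 132, 154, 158, 218, 224, 238] → cuts [37, 67, 74, 104, 111, 132, 154, 158, 218, 224, 238]
  GruII (CGACG, off=3): starts [8, 11, 99, 163, 181, 186, 242] → cuts [11, 14, 102, 166, 184, 189, 245]

All cut coordinates (distinct, sorted): [8, 11, 14, 20, 26, 37, 60, 67, 74, 82, 91, 102, 104, 111, 132, 138, 154, 158, 166, 184, 189, 192, 206, 218, 224, 235, 238, 245]

Fragments:
  8→11: 3 bp
  11→14: 3 bp
  14→20: 6 bp
  20→26: 6 bp
  26→37: 11 bp
  37→60: 23 bp
  60→67: 7 bp
  67→74: 7 bp
  74→82: 8 bp
  82→91: 9 bp
  91→102: 11 bp
  102→104: 2 bp
  104→111: 7 bp
  111→132: 21 bp
  132→138: 6 bp
  138→154: 16 bp
  154→158: 4 bp
  158→166: 8 bp
  166→184: 18 bp
  184→189: 5 bp
  189→192: 3 bp
  192→206: 14 bp
  206→218: 12 bp
  218→224: 6 bp
  224→235: 11 bp
  235→238: 3 bp
  238→245: 7 bp
  245→8 (wrap): 266-245+8 = 29 bp

[2,3,3,3,3,4,5,6,6,6,6,7,7,7,7,8,8,9,11,11,11,12,14,16,18,21,23,29]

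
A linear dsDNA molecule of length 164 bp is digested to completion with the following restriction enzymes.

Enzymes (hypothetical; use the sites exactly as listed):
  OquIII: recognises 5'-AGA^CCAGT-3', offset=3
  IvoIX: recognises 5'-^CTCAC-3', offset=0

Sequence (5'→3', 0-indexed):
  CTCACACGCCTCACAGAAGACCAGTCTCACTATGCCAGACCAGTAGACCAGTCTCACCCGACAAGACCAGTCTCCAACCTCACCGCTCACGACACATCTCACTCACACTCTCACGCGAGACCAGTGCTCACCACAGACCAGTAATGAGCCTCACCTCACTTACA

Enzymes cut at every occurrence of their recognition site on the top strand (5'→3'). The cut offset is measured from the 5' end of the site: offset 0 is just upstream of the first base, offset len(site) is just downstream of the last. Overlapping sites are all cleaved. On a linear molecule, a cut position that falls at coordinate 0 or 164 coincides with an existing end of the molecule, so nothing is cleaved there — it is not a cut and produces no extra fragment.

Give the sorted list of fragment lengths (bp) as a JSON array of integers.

[4,5,5,5,6,7,8,8,9,10,11,11,11,12,12,12,14,14]

Site scan:
  OquIII (AGACCAGT, off=3): starts [17, 36, 44, 63, 117, 134] → cuts [20, 39, 47, 66, 120, 137]
  IvoIX (CTCAC, off=0): starts [0, 9, 25, 52, 78, 85, 97, 101, 109, 126, 149, 154] → cuts [9, 25, 52, 78, 85, 97, 101, 109, 126, 149, 154] (position 0 is a terminus of the linear molecule — no cut)

All cut coordinates (distinct, sorted): [9, 20, 25, 39, 47, 52, 66, 78, 85, 97, 101, 109, 120, 126, 137, 149, 154]

Fragments:
  [0,9): 9 bp
  [9,20): 11 bp
  [20,25): 5 bp
  [25,39): 14 bp
  [39,47): 8 bp
  [47,52): 5 bp
  [52,66): 14 bp
  [66,78): 12 bp
  [78,85): 7 bp
  [85,97): 12 bp
  [97,101): 4 bp
  [101,109): 8 bp
  [109,120): 11 bp
  [120,126): 6 bp
  [126,137): 11 bp
  [137,149): 12 bp
  [149,154): 5 bp
  [154,164): 10 bp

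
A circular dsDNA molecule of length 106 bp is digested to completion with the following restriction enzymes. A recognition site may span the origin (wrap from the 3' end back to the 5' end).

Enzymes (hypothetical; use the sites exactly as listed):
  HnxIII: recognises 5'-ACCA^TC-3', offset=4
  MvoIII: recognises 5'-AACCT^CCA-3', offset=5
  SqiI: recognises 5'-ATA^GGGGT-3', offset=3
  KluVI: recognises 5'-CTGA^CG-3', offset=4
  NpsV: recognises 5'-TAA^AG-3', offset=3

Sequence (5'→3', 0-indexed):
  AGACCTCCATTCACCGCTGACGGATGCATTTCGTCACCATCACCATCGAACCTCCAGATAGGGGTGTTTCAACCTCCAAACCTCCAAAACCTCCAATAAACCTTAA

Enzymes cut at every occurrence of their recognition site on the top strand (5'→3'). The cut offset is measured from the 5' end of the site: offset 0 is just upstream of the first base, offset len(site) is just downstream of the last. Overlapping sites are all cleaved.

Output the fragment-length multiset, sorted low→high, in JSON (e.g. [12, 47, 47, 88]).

[6,7,8,8,9,14,15,19,20]

Per-enzyme occurrences:
  HnxIII ACCATC/4: at [35, 41] ⇒ [39, 45]
  MvoIII AACCTCCA/5: at [48, 70, 78, 87] ⇒ [53, 75, 83, 92]
  SqiI ATAGGGGT/3: at [57] ⇒ [60]
  KluVI CTGACG/4: at [16] ⇒ [20]
  NpsV TAAAG/3: at [103] ⇒ [0]

Pooled cuts: [0, 20, 39, 45, 53, 60, 75, 83, 92]

Fragment lengths:
  0→20: 20 bp
  20→39: 19 bp
  39→45: 6 bp
  45→53: 8 bp
  53→60: 7 bp
  60→75: 15 bp
  75→83: 8 bp
  83→92: 9 bp
  92→0 (wrap): 106-92+0 = 14 bp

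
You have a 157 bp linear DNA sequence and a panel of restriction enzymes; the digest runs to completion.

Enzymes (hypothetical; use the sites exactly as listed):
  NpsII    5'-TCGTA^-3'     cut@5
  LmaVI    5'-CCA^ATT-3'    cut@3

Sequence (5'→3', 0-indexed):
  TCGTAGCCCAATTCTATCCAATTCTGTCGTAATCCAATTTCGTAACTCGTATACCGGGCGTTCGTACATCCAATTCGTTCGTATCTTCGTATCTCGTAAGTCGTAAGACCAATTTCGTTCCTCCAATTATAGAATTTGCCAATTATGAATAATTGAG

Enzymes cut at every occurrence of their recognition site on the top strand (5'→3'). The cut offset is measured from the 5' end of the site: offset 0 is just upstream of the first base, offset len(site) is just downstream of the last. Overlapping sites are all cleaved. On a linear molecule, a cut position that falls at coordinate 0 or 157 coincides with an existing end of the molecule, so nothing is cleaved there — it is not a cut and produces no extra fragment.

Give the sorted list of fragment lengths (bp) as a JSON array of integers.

Per-enzyme occurrences:
  NpsII TCGTA/5: at [0, 26, 39, 46, 61, 78, 86, 93, 100] ⇒ [5, 31, 44, 51, 66, 83, 91, 98, 105]
  LmaVI CCAATT/3: at [7, 17, 33, 69, 108, 122, 138] ⇒ [10, 20, 36, 72, 111, 125, 141]

All cut coordinates (distinct, sorted): [5, 10, 20, 31, 36, 44, 51, 66, 72, 83, 91, 98, 105, 111, 125, 141]

Fragments:
  [0,5): 5 bp
  [5,10): 5 bp
  [10,20): 10 bp
  [20,31): 11 bp
  [31,36): 5 bp
  [36,44): 8 bp
  [44,51): 7 bp
  [51,66): 15 bp
  [66,72): 6 bp
  [72,83): 11 bp
  [83,91): 8 bp
  [91,98): 7 bp
  [98,105): 7 bp
  [105,111): 6 bp
  [111,125): 14 bp
  [125,141): 16 bp
  [141,157): 16 bp

[5,5,5,6,6,7,7,7,8,8,10,11,11,14,15,16,16]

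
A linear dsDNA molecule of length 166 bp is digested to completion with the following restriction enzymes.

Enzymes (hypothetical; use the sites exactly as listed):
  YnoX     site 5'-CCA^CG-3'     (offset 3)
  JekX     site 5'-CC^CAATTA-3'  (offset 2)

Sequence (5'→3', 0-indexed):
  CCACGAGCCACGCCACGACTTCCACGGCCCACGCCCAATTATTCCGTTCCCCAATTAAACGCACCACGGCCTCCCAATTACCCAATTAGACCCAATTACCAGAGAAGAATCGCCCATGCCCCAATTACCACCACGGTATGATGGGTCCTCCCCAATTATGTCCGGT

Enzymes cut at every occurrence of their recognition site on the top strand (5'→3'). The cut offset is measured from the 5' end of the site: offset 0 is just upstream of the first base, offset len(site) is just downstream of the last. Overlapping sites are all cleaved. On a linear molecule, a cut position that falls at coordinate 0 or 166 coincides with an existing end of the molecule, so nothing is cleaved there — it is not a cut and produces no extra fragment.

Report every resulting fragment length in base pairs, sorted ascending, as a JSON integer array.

Per-enzyme occurrences:
  YnoX (CCACG, off=3): starts [0, 7, 12, 21, 28, 63, 130] → cuts [3, 10, 15, 24, 31, 66, 133]
  JekX (CCCAATTA, off=2): starts [33, 49, 72, 80, 90, 119, 150] → cuts [35, 51, 74, 82, 92, 121, 152]

All cut coordinates (distinct, sorted): [3, 10, 15, 24, 31, 35, 51, 66, 74, 82, 92, 121, 133, 152]

Fragment lengths:
  [0,3): 3 bp
  [3,10): 7 bp
  [10,15): 5 bp
  [15,24): 9 bp
  [24,31): 7 bp
  [31,35): 4 bp
  [35,51): 16 bp
  [51,66): 15 bp
  [66,74): 8 bp
  [74,82): 8 bp
  [82,92): 10 bp
  [92,121): 29 bp
  [121,133): 12 bp
  [133,152): 19 bp
  [152,166): 14 bp

[3,4,5,7,7,8,8,9,10,12,14,15,16,19,29]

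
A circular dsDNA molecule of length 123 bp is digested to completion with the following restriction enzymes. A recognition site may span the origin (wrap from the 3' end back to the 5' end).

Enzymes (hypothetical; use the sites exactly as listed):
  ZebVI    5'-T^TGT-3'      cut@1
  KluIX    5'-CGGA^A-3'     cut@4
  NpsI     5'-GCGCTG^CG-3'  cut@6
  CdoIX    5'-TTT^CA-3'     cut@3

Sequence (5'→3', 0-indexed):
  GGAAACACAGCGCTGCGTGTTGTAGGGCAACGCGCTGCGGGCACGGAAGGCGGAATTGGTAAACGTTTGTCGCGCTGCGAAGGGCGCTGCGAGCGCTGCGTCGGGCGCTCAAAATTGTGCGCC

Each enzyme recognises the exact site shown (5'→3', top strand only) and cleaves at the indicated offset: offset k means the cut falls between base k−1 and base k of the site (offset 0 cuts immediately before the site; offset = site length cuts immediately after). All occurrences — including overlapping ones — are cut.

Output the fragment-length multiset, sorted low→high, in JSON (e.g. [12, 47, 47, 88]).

[5,7,9,10,10,11,12,12,13,17,17]

Scan for sites:
  ZebVI (TTGT, off=1): starts [19, 66, 114] → cuts [20, 67, 115]
  KluIX (CGGAA, off=4): starts [43, 50, 122] → cuts [3, 47, 54]
  NpsI (GCGCTGCG, off=6): starts [9, 31, 71, 83, 92] → cuts [15, 37, 77, 89, 98]
  CdoIX (TTTCA, off=3): no sites

All cut coordinates (distinct, sorted): [3, 15, 20, 37, 47, 54, 67, 77, 89, 98, 115]

Fragment lengths:
  3→15: 12 bp
  15→20: 5 bp
  20→37: 17 bp
  37→47: 10 bp
  47→54: 7 bp
  54→67: 13 bp
  67→77: 10 bp
  77→89: 12 bp
  89→98: 9 bp
  98→115: 17 bp
  115→3 (wrap): 123-115+3 = 11 bp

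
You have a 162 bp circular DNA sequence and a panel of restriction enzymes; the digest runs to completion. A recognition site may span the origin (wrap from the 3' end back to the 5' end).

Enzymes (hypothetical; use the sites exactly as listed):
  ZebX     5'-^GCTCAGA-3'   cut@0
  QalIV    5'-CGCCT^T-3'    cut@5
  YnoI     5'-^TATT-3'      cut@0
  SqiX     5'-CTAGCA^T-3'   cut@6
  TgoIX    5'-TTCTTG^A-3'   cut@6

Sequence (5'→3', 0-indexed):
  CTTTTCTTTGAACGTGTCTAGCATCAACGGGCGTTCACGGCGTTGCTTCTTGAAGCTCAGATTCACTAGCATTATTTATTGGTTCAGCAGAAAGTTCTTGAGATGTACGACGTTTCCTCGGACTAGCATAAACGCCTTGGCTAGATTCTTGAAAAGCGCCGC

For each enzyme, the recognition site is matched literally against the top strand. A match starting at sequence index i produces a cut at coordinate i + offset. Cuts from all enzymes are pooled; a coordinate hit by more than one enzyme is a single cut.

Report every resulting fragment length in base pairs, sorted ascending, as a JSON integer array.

[1,2,4,9,13,14,17,21,24,28,29]

Site scan:
  ZebX (GCTCAGA, off=0): starts [54] → cuts [54]
  QalIV (CGCCTT, off=5): starts [132, 159] → cuts [2, 137]
  YnoI (TATT, off=0): starts [72, 76] → cuts [72, 76]
  SqiX (CTAGCAT, off=6): starts [17, 65, 122] → cuts [23, 71, 128]
  TgoIX (TTCTTGA, off=6): starts [46, 94, 145] → cuts [52, 100, 151]

Pooled cuts: [2, 23, 52, 54, 71, 72, 76, 100, 128, 137, 151]

Fragments:
  2→23: 21 bp
  23→52: 29 bp
  52→54: 2 bp
  54→71: 17 bp
  71→72: 1 bp
  72→76: 4 bp
  76→100: 24 bp
  100→128: 28 bp
  128→137: 9 bp
  137→151: 14 bp
  151→2 (wrap): 162-151+2 = 13 bp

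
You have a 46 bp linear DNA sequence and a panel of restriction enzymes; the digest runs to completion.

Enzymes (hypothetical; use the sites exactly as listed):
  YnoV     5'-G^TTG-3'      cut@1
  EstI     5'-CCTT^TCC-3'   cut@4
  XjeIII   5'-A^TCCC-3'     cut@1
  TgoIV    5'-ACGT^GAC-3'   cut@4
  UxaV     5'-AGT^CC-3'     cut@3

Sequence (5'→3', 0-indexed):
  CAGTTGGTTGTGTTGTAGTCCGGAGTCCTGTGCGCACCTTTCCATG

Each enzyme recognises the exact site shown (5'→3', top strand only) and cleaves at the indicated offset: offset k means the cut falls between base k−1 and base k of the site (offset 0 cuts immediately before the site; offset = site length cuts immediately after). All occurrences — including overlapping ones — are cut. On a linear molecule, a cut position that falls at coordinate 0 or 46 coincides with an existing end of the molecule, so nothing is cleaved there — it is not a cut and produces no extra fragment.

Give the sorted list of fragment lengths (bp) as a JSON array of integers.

[3,4,5,6,7,7,14]

Site scan:
  YnoV GTTG/1: at [2, 6, 11] ⇒ [3, 7, 12]
  EstI CCTTTCC/4: at [36] ⇒ [40]
  XjeIII (ATCCC, off=1): no sites
  TgoIV (ACGTGAC, off=4): no sites
  UxaV AGTCC/3: at [16, 23] ⇒ [19, 26]

Pooled cuts: [3, 7, 12, 19, 26, 40]

Fragment lengths:
  [0,3): 3 bp
  [3,7): 4 bp
  [7,12): 5 bp
  [12,19): 7 bp
  [19,26): 7 bp
  [26,40): 14 bp
  [40,46): 6 bp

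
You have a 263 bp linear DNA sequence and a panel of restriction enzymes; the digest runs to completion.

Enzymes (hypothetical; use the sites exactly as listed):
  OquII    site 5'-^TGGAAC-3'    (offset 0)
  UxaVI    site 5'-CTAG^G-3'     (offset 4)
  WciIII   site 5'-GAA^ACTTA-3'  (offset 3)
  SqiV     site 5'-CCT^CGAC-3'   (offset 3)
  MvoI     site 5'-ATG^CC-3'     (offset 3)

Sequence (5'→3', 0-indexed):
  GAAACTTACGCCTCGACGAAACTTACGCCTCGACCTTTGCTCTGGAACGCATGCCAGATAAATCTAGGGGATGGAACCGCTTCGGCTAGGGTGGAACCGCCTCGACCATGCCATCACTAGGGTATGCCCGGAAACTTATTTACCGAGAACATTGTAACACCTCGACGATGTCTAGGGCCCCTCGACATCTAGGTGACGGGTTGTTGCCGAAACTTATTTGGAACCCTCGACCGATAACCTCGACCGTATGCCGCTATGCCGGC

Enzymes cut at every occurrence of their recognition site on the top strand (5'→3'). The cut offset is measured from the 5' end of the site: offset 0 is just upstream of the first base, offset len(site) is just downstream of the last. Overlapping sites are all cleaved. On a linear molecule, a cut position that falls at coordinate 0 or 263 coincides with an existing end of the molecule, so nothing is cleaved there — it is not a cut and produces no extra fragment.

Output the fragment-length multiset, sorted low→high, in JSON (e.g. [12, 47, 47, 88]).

[2,3,4,5,6,7,7,7,7,8,8,9,10,10,10,10,10,11,11,12,13,13,14,18,19,29]

Per-enzyme occurrences:
  OquII (TGGAAC, off=0): starts [42, 71, 91, 218] → cuts [42, 71, 91, 218]
  UxaVI (CTAGG, off=4): starts [63, 85, 116, 171, 188] → cuts [67, 89, 120, 175, 192]
  WciIII (GAAACTTA, off=3): starts [0, 17, 130, 208] → cuts [3, 20, 133, 211]
  SqiV (CCTCGAC, off=3): starts [10, 27, 99, 159, 179, 224, 237] → cuts [13, 30, 102, 162, 182, 227, 240]
  MvoI (ATGCC, off=3): starts [50, 107, 123, 247, 255] → cuts [53, 110, 126, 250, 258]

All cut coordinates (distinct, sorted): [3, 13, 20, 30, 42, 53, 67, 71, 89, 91, 102, 110, 120, 126, 133, 162, 175, 182, 192, 211, 218, 227, 240, 250, 258]

Fragment lengths:
  [0,3): 3 bp
  [3,13): 10 bp
  [13,20): 7 bp
  [20,30): 10 bp
  [30,42): 12 bp
  [42,53): 11 bp
  [53,67): 14 bp
  [67,71): 4 bp
  [71,89): 18 bp
  [89,91): 2 bp
  [91,102): 11 bp
  [102,110): 8 bp
  [110,120): 10 bp
  [120,126): 6 bp
  [126,133): 7 bp
  [133,162): 29 bp
  [162,175): 13 bp
  [175,182): 7 bp
  [182,192): 10 bp
  [192,211): 19 bp
  [211,218): 7 bp
  [218,227): 9 bp
  [227,240): 13 bp
  [240,250): 10 bp
  [250,258): 8 bp
  [258,263): 5 bp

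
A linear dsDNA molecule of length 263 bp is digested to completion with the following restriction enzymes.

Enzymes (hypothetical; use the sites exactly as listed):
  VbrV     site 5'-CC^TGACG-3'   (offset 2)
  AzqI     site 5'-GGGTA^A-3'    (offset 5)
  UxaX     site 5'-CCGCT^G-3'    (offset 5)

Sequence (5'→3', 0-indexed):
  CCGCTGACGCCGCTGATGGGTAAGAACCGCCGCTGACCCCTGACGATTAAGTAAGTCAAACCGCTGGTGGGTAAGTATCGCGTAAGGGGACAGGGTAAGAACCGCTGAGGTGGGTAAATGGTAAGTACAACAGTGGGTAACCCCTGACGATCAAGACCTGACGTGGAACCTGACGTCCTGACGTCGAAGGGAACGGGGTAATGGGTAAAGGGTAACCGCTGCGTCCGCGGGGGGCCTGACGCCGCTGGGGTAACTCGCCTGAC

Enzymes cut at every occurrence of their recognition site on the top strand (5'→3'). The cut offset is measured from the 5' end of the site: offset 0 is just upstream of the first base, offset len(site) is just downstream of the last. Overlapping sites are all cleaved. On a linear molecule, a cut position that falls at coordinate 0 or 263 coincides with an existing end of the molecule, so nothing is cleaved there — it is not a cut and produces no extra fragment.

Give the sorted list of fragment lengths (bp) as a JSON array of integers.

Per-enzyme occurrences:
  VbrV (CCTGACG, off=2): starts [38, 142, 156, 168, 176, 234] → cuts [40, 144, 158, 170, 178, 236]
  AzqI (GGGTAA, off=5): starts [17, 68, 92, 111, 134, 195, 202, 209, 247] → cuts [22, 73, 97, 116, 139, 200, 207, 214, 252]
  UxaX (CCGCTG, off=5): starts [0, 9, 29, 60, 101, 215, 241] → cuts [5, 14, 34, 65, 106, 220, 246]

Pooled cuts: [5, 14, 22, 34, 40, 65, 73, 97, 106, 116, 139, 144, 158, 170, 178, 200, 207, 214, 220, 236, 246, 252]

Fragment lengths:
  [0,5): 5 bp
  [5,14): 9 bp
  [14,22): 8 bp
  [22,34): 12 bp
  [34,40): 6 bp
  [40,65): 25 bp
  [65,73): 8 bp
  [73,97): 24 bp
  [97,106): 9 bp
  [106,116): 10 bp
  [116,139): 23 bp
  [139,144): 5 bp
  [144,158): 14 bp
  [158,170): 12 bp
  [170,178): 8 bp
  [178,200): 22 bp
  [200,207): 7 bp
  [207,214): 7 bp
  [214,220): 6 bp
  [220,236): 16 bp
  [236,246): 10 bp
  [246,252): 6 bp
  [252,263): 11 bp

[5,5,6,6,6,7,7,8,8,8,9,9,10,10,11,12,12,14,16,22,23,24,25]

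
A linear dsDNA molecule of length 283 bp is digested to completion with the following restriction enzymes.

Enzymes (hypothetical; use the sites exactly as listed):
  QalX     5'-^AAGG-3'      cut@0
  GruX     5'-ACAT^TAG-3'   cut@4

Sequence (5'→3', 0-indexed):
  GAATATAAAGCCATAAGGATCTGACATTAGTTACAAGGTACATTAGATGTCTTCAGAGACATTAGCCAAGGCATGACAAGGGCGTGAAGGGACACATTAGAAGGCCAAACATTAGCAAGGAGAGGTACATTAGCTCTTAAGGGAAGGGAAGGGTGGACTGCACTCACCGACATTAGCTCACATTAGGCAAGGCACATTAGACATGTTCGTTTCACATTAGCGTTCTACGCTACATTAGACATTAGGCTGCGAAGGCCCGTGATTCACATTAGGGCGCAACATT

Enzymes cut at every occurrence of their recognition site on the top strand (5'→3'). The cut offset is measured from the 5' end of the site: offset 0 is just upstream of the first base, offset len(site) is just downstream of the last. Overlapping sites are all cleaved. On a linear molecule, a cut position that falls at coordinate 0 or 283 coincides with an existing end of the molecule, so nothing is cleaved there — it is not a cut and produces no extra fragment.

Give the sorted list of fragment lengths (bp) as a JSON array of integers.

Site scan:
  QalX (AAGG, off=0): starts [14, 34, 67, 77, 86, 100, 116, 138, 143, 148, 188, 251] → cuts [14, 34, 67, 77, 86, 100, 116, 138, 143, 148, 188, 251]
  GruX (ACATTAG, off=4): starts [23, 39, 58, 93, 108, 126, 169, 179, 193, 213, 231, 238, 265] → cuts [27, 43, 62, 97, 112, 130, 173, 183, 197, 217, 235, 242, 269]

All cut coordinates (distinct, sorted): [14, 27, 34, 43, 62, 67, 77, 86, 97, 100, 112, 116, 130, 138, 143, 148, 173, 183, 188, 197, 217, 235, 242, 251, 269]

Fragments:
  [0,14): 14 bp
  [14,27): 13 bp
  [27,34): 7 bp
  [34,43): 9 bp
  [43,62): 19 bp
  [62,67): 5 bp
  [67,77): 10 bp
  [77,86): 9 bp
  [86,97): 11 bp
  [97,100): 3 bp
  [100,112): 12 bp
  [112,116): 4 bp
  [116,130): 14 bp
  [130,138): 8 bp
  [138,143): 5 bp
  [143,148): 5 bp
  [148,173): 25 bp
  [173,183): 10 bp
  [183,188): 5 bp
  [188,197): 9 bp
  [197,217): 20 bp
  [217,235): 18 bp
  [235,242): 7 bp
  [242,251): 9 bp
  [251,269): 18 bp
  [269,283): 14 bp

[3,4,5,5,5,5,7,7,8,9,9,9,9,10,10,11,12,13,14,14,14,18,18,19,20,25]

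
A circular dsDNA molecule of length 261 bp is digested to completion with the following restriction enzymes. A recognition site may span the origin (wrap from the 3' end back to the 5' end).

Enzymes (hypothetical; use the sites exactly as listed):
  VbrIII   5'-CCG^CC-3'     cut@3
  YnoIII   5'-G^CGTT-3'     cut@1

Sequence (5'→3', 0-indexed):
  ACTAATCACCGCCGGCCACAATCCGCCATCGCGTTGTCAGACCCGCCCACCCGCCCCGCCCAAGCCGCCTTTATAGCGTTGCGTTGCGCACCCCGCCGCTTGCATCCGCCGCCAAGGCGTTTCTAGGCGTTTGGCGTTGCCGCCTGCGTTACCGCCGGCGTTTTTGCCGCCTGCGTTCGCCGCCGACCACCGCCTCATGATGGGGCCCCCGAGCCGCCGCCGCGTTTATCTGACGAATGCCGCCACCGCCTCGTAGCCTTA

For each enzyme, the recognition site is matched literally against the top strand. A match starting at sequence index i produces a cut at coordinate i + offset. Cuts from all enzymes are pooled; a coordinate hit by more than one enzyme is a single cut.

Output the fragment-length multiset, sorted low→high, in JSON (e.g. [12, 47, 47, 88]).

Per-enzyme occurrences:
  VbrIII CCGCC/3: at [8, 22, 42, 50, 55, 64, 92, 105, 108, 139, 151, 166, 179, 189, 213, 216, 239, 245] ⇒ [11, 25, 45, 53, 58, 67, 95, 108, 111, 142, 154, 169, 182, 192, 216, 219, 242, 248]
  YnoIII GCGTT/1: at [30, 75, 80, 116, 126, 133, 145, 157, 172, 221] ⇒ [31, 76, 81, 117, 127, 134, 146, 158, 173, 222]

Pooled cuts: [11, 25, 31, 45, 53, 58, 67, 76, 81, 95, 108, 111, 117, 127, 134, 142, 146, 154, 158, 169, 173, 182, 192, 216, 219, 222, 242, 248]

Fragments:
  11→25: 14 bp
  25→31: 6 bp
  31→45: 14 bp
  45→53: 8 bp
  53→58: 5 bp
  58→67: 9 bp
  67→76: 9 bp
  76→81: 5 bp
  81→95: 14 bp
  95→108: 13 bp
  108→111: 3 bp
  111→117: 6 bp
  117→127: 10 bp
  127→134: 7 bp
  134→142: 8 bp
  142→146: 4 bp
  146→154: 8 bp
  154→158: 4 bp
  158→169: 11 bp
  169→173: 4 bp
  173→182: 9 bp
  182→192: 10 bp
  192→216: 24 bp
  216→219: 3 bp
  219→222: 3 bp
  222→242: 20 bp
  242→248: 6 bp
  248→11 (wrap): 261-248+11 = 24 bp

[3,3,3,4,4,4,5,5,6,6,6,7,8,8,8,9,9,9,10,10,11,13,14,14,14,20,24,24]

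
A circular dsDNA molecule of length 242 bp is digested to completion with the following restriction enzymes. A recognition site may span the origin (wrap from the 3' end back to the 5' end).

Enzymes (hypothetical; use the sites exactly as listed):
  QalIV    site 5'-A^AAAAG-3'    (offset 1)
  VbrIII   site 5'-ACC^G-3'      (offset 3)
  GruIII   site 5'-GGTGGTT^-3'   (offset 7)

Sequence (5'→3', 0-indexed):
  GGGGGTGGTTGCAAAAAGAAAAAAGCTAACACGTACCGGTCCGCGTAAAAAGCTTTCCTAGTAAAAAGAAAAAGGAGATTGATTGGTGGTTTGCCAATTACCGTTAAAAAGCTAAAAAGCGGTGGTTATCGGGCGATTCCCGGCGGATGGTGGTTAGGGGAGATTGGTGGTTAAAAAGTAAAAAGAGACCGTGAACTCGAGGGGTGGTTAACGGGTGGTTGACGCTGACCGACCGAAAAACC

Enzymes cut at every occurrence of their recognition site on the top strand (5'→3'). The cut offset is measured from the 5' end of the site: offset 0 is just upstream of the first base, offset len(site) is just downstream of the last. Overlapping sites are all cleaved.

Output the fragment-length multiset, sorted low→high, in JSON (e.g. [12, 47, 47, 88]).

[1,3,4,4,6,7,7,8,8,10,10,10,10,11,11,13,16,17,17,19,22,28]

Site scan:
  QalIV (AAAAAG, off=1): starts [12, 19, 46, 62, 68, 105, 113, 172, 179] → cuts [13, 20, 47, 63, 69, 106, 114, 173, 180]
  VbrIII (ACCG, off=3): starts [34, 99, 187, 227, 231, 239] → cuts [0, 37, 102, 190, 230, 234]
  GruIII (GGTGGTT, off=7): starts [3, 84, 120, 148, 165, 202, 213] → cuts [10, 91, 127, 155, 172, 209, 220]

All cut coordinates (distinct, sorted): [0, 10, 13, 20, 37, 47, 63, 69, 91, 102, 106, 114, 127, 155, 172, 173, 180, 190, 209, 220, 230, 234]

Fragment lengths:
  0→10: 10 bp
  10→13: 3 bp
  13→20: 7 bp
  20→37: 17 bp
  37→47: 10 bp
  47→63: 16 bp
  63→69: 6 bp
  69→91: 22 bp
  91→102: 11 bp
  102→106: 4 bp
  106→114: 8 bp
  114→127: 13 bp
  127→155: 28 bp
  155→172: 17 bp
  172→173: 1 bp
  173→180: 7 bp
  180→190: 10 bp
  190→209: 19 bp
  209→220: 11 bp
  220→230: 10 bp
  230→234: 4 bp
  234→0 (wrap): 242-234+0 = 8 bp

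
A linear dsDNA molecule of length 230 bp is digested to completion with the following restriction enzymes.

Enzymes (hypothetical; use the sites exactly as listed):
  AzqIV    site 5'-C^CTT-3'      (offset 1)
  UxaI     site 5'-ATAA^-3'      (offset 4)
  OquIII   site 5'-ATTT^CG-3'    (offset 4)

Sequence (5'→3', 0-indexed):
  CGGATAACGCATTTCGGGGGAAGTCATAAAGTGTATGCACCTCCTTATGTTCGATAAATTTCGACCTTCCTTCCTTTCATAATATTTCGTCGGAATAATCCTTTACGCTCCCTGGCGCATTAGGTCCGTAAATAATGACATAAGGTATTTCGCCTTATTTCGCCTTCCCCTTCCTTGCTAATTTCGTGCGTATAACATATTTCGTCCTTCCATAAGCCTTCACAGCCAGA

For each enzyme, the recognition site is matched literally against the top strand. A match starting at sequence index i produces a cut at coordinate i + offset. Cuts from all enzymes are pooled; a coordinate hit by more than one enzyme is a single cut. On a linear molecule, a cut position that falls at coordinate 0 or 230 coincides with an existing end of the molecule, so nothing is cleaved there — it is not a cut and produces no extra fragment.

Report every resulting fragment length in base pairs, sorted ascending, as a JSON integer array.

[2,2,3,3,4,4,4,4,4,4,5,6,7,7,7,7,7,8,9,9,11,11,11,13,14,14,15,35]

Scan for sites:
  AzqIV (CCTT, off=1): starts [42, 64, 68, 72, 99, 152, 162, 168, 172, 205, 216] → cuts [43, 65, 69, 73, 100, 153, 163, 169, 173, 206, 217]
  UxaI (ATAA, off=4): starts [3, 25, 53, 78, 94, 131, 139, 191, 211] → cuts [7, 29, 57, 82, 98, 135, 143, 195, 215]
  OquIII (ATTTCG, off=4): starts [10, 57, 83, 146, 156, 180, 198] → cuts [14, 61, 87, 150, 160, 184, 202]

Pooled cuts: [7, 14, 29, 43, 57, 61, 65, 69, 73, 82, 87, 98, 100, 135, 143, 150, 153, 160, 163, 169, 173, 184, 195, 202, 206, 215, 217]

Fragment lengths:
  [0,7): 7 bp
  [7,14): 7 bp
  [14,29): 15 bp
  [29,43): 14 bp
  [43,57): 14 bp
  [57,61): 4 bp
  [61,65): 4 bp
  [65,69): 4 bp
  [69,73): 4 bp
  [73,82): 9 bp
  [82,87): 5 bp
  [87,98): 11 bp
  [98,100): 2 bp
  [100,135): 35 bp
  [135,143): 8 bp
  [143,150): 7 bp
  [150,153): 3 bp
  [153,160): 7 bp
  [160,163): 3 bp
  [163,169): 6 bp
  [169,173): 4 bp
  [173,184): 11 bp
  [184,195): 11 bp
  [195,202): 7 bp
  [202,206): 4 bp
  [206,215): 9 bp
  [215,217): 2 bp
  [217,230): 13 bp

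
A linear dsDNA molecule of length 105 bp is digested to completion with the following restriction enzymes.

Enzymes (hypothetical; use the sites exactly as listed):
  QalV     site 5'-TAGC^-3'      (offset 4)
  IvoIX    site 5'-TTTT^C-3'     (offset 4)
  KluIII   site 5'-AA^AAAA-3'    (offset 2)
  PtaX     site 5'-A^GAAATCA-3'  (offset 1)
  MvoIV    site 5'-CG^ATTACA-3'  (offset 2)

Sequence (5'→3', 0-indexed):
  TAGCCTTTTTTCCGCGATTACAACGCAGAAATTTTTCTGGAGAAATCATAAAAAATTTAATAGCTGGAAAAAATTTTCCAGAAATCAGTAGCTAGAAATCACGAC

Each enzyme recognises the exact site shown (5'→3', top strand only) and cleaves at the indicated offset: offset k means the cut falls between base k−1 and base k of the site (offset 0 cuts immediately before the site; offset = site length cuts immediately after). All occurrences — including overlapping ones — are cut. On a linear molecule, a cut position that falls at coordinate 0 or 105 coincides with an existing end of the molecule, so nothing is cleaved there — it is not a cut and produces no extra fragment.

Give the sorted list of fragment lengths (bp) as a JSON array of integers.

[2,3,4,5,5,5,7,8,10,11,12,13,20]

Site scan:
  QalV (TAGC, off=4): starts [0, 60, 88] → cuts [4, 64, 92]
  IvoIX (TTTTC, off=4): starts [7, 32, 73] → cuts [11, 36, 77]
  KluIII (AAAAAA, off=2): starts [49, 67] → cuts [51, 69]
  PtaX (AGAAATCA, off=1): starts [40, 79, 93] → cuts [41, 80, 94]
  MvoIV (CGATTACA, off=2): starts [14] → cuts [16]

All cut coordinates (distinct, sorted): [4, 11, 16, 36, 41, 51, 64, 69, 77, 80, 92, 94]

Fragments:
  [0,4): 4 bp
  [4,11): 7 bp
  [11,16): 5 bp
  [16,36): 20 bp
  [36,41): 5 bp
  [41,51): 10 bp
  [51,64): 13 bp
  [64,69): 5 bp
  [69,77): 8 bp
  [77,80): 3 bp
  [80,92): 12 bp
  [92,94): 2 bp
  [94,105): 11 bp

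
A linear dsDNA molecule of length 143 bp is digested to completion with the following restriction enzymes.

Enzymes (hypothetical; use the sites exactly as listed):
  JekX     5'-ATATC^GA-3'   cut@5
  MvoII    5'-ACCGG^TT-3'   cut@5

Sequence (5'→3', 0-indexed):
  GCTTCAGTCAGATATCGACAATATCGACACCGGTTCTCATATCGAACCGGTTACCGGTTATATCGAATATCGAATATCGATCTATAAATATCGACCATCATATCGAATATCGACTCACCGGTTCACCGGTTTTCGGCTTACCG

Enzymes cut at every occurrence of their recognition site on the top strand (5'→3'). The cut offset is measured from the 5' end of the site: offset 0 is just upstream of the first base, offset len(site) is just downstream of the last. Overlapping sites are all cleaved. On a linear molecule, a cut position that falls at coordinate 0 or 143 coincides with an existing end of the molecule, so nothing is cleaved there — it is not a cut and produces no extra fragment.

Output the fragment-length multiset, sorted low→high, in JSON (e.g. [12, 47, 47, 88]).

Scan for sites:
  JekX ATATCGA/5: at [11, 20, 38, 59, 66, 73, 87, 99, 106] ⇒ [16, 25, 43, 64, 71, 78, 92, 104, 111]
  MvoII ACCGGTT/5: at [28, 45, 52, 116, 124] ⇒ [33, 50, 57, 121, 129]

Pooled cuts: [16, 25, 33, 43, 50, 57, 64, 71, 78, 92, 104, 111, 121, 129]

Fragment lengths:
  [0,16): 16 bp
  [16,25): 9 bp
  [25,33): 8 bp
  [33,43): 10 bp
  [43,50): 7 bp
  [50,57): 7 bp
  [57,64): 7 bp
  [64,71): 7 bp
  [71,78): 7 bp
  [78,92): 14 bp
  [92,104): 12 bp
  [104,111): 7 bp
  [111,121): 10 bp
  [121,129): 8 bp
  [129,143): 14 bp

[7,7,7,7,7,7,8,8,9,10,10,12,14,14,16]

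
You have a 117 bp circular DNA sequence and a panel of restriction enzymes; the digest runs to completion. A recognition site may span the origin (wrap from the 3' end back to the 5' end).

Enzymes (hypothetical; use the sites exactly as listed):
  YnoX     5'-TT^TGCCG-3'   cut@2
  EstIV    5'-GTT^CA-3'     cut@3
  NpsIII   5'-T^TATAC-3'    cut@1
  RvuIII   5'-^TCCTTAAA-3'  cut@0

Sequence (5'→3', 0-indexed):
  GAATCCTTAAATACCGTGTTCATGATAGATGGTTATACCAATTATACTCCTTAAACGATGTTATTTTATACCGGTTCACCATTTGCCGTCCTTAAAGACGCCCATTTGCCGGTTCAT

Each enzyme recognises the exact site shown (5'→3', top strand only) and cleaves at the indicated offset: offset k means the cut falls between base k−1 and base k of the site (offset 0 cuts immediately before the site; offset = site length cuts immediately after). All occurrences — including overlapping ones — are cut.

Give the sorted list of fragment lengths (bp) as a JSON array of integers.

[5,5,6,7,8,9,10,13,17,18,19]

Per-enzyme occurrences:
  YnoX TTTGCCG/2: at [81, 104] ⇒ [83, 106]
  EstIV GTTCA/3: at [17, 73, 111] ⇒ [20, 76, 114]
  NpsIII TTATAC/1: at [32, 41, 65] ⇒ [33, 42, 66]
  RvuIII TCCTTAAA/0: at [3, 47, 88] ⇒ [3, 47, 88]

All cut coordinates (distinct, sorted): [3, 20, 33, 42, 47, 66, 76, 83, 88, 106, 114]

Fragment lengths:
  3→20: 17 bp
  20→33: 13 bp
  33→42: 9 bp
  42→47: 5 bp
  47→66: 19 bp
  66→76: 10 bp
  76→83: 7 bp
  83→88: 5 bp
  88→106: 18 bp
  106→114: 8 bp
  114→3 (wrap): 117-114+3 = 6 bp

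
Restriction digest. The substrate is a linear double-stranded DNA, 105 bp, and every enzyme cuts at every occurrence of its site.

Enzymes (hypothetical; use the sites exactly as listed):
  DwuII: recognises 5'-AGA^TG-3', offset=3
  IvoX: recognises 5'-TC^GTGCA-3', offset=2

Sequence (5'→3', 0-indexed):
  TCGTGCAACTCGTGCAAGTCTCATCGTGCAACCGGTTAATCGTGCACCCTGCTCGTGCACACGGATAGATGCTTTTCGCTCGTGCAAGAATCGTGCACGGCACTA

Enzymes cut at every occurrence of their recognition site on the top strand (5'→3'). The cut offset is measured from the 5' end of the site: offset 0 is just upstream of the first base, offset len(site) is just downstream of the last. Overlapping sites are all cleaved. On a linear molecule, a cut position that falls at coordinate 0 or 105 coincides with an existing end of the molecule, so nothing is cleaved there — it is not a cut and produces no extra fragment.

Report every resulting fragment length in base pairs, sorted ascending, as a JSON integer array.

[2,9,11,12,13,13,14,15,16]

Per-enzyme occurrences:
  DwuII AGATG/3: at [66] ⇒ [69]
  IvoX TCGTGCA/2: at [0, 9, 23, 39, 52, 79, 90] ⇒ [2, 11, 25, 41, 54, 81, 92]

All cut coordinates (distinct, sorted): [2, 11, 25, 41, 54, 69, 81, 92]

Fragments:
  [0,2): 2 bp
  [2,11): 9 bp
  [11,25): 14 bp
  [25,41): 16 bp
  [41,54): 13 bp
  [54,69): 15 bp
  [69,81): 12 bp
  [81,92): 11 bp
  [92,105): 13 bp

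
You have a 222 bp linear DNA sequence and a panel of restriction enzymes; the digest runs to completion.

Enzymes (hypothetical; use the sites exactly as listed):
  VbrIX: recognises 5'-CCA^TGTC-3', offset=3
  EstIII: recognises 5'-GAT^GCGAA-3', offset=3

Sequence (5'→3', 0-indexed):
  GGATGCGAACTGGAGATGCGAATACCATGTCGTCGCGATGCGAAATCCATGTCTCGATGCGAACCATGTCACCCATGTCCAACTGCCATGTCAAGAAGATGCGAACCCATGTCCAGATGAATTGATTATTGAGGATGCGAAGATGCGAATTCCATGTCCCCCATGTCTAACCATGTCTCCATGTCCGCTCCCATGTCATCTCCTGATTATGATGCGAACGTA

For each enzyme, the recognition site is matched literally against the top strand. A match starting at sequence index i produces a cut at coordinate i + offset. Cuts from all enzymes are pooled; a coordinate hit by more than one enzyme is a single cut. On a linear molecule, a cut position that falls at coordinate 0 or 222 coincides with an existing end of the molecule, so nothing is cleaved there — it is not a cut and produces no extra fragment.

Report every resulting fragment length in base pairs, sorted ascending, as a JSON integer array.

Per-enzyme occurrences:
  VbrIX CCATGTC/3: at [24, 46, 63, 72, 85, 106, 151, 160, 170, 178, 190] ⇒ [27, 49, 66, 75, 88, 109, 154, 163, 173, 181, 193]
  EstIII GATGCGAA/3: at [1, 14, 36, 55, 97, 133, 141, 210] ⇒ [4, 17, 39, 58, 100, 136, 144, 213]

All cut coordinates (distinct, sorted): [4, 17, 27, 39, 49, 58, 66, 75, 88, 100, 109, 136, 144, 154, 163, 173, 181, 193, 213]

Fragments:
  [0,4): 4 bp
  [4,17): 13 bp
  [17,27): 10 bp
  [27,39): 12 bp
  [39,49): 10 bp
  [49,58): 9 bp
  [58,66): 8 bp
  [66,75): 9 bp
  [75,88): 13 bp
  [88,100): 12 bp
  [100,109): 9 bp
  [109,136): 27 bp
  [136,144): 8 bp
  [144,154): 10 bp
  [154,163): 9 bp
  [163,173): 10 bp
  [173,181): 8 bp
  [181,193): 12 bp
  [193,213): 20 bp
  [213,222): 9 bp

[4,8,8,8,9,9,9,9,9,10,10,10,10,12,12,12,13,13,20,27]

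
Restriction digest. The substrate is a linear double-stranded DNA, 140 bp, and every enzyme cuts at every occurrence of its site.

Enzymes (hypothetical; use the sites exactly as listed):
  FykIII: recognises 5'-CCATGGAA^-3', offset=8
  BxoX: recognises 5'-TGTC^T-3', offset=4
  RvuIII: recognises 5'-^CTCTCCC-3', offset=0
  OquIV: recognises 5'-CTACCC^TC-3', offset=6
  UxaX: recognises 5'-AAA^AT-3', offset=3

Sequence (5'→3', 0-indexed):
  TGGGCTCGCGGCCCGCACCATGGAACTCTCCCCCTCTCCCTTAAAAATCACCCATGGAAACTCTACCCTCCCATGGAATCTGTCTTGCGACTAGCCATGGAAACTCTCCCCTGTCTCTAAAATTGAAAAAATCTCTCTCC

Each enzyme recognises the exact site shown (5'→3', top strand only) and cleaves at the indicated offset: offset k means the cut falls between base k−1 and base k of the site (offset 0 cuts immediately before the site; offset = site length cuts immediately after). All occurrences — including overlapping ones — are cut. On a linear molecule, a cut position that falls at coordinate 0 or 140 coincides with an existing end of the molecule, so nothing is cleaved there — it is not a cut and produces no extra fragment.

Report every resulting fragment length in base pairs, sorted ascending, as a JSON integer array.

[1,6,6,8,9,9,10,10,12,13,13,18,25]

Site scan:
  FykIII (CCATGGAA, off=8): starts [17, 51, 70, 94] → cuts [25, 59, 78, 102]
  BxoX (TGTCT, off=4): starts [80, 111] → cuts [84, 115]
  RvuIII (CTCTCCC, off=0): starts [25, 33, 103] → cuts [25, 33, 103]
  OquIV (CTACCCTC, off=6): starts [62] → cuts [68]
  UxaX (AAAAT, off=3): starts [43, 118, 127] → cuts [46, 121, 130]

All cut coordinates (distinct, sorted): [25, 33, 46, 59, 68, 78, 84, 102, 103, 115, 121, 130]

Fragments:
  [0,25): 25 bp
  [25,33): 8 bp
  [33,46): 13 bp
  [46,59): 13 bp
  [59,68): 9 bp
  [68,78): 10 bp
  [78,84): 6 bp
  [84,102): 18 bp
  [102,103): 1 bp
  [103,115): 12 bp
  [115,121): 6 bp
  [121,130): 9 bp
  [130,140): 10 bp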